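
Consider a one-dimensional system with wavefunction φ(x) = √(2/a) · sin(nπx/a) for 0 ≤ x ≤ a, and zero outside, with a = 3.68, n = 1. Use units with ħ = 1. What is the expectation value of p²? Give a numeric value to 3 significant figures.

p² φ = −ħ² d²φ/dx²; ⟨p²⟩ = −ħ² ∫ φ*·φ'' dx.
d/dx sin(nπx/a) = (nπ/a)·cos(nπx/a) and d²/dx² sin(nπx/a) = −(nπ/a)²·sin(nπx/a); on 0 ≤ x ≤ a, ∫sin²(nπx/a) dx = a/2 and ∫sin(nπx/a)·cos(nπx/a) dx = 0.
⟨p²⟩ = 0.72879.

0.729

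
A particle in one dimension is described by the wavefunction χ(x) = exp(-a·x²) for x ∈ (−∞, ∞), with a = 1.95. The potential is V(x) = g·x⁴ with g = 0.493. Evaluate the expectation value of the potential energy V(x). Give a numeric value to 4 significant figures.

⟨V⟩ = ∫ V(x)·|χ|² dx / ∫|χ|² dx.
Gaussian moments: ∫x^(2j)·e^(−2ax²) dx = (2j−1)!!/(4a)^j · √(π/(2a)), odd powers integrate to 0; here √(π/(2a)) = 0.89752.
State is unnormalized: ∫|χ|² dx = 0.89752, and ∫χ*·V(x)·χ dx = 0.021818, so ⟨V⟩ = 0.021818 / 0.89752.
⟨V⟩ = 0.024310.

0.02431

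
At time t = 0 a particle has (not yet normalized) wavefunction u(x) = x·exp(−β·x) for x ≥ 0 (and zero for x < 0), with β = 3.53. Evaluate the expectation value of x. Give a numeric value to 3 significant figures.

⟨x⟩ = ∫ x·|u|² dx / ∫|u|² dx (integrals over the domain).
Every integrand reduces to terms xʲ·e^(−2βx) on [0, ∞); use ∫₀^∞ xʲ·e^(−2βx) dx = j!/(2β)^(j+1).
State is unnormalized: ∫|u|² dx = 0.0056835, and ∫u*·x·u dx = 0.0024151, so ⟨x⟩ = 0.0024151 / 0.0056835.
⟨x⟩ = 0.42493.

0.425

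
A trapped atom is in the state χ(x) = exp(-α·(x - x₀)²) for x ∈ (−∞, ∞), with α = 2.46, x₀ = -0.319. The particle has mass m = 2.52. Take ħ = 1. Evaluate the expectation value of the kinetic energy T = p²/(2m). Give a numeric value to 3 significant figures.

0.488

T = −(ħ²/2m) d²/dx², so ⟨T⟩ = −(ħ²/2m) ∫ χ*·χ'' dx / ∫|χ|² dx; with m = 2.52.
Gaussian moments (u = x − x₀): ∫u^(2j)·e^(−2αu²) du = (2j−1)!!/(4α)^j · √(π/(2α)), odd powers integrate to 0; here √(π/(2α)) = 0.79908. Derivatives: d/dx e^(−αu²) = −2αu·e^(−αu²), d²/dx² e^(−αu²) = (4α²u² − 2α)·e^(−αu²).
State is unnormalized: ∫|χ|² dx = 0.79908, and ∫χ*·(−ħ²/2m · χ'') dx = 0.39003, so ⟨T⟩ = 0.39003 / 0.79908.
⟨T⟩ = 0.48810.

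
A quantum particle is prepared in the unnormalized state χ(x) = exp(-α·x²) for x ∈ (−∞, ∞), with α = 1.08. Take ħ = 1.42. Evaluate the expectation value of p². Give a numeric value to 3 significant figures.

2.18

p² χ = −ħ² d²χ/dx²; ⟨p²⟩ = −ħ² ∫ χ*·χ'' dx / ∫|χ|² dx.
Gaussian moments: ∫x^(2j)·e^(−2αx²) dx = (2j−1)!!/(4α)^j · √(π/(2α)), odd powers integrate to 0; here √(π/(2α)) = 1.2060. Derivatives: d/dx e^(−αx²) = −2αx·e^(−αx²), d²/dx² e^(−αx²) = (4α²x² − 2α)·e^(−αx²).
State is unnormalized: ∫|χ|² dx = 1.2060, and ∫χ*·(−ħ² χ'') dx = 2.6263, so ⟨p²⟩ = 2.6263 / 1.2060.
⟨p²⟩ = 2.1777.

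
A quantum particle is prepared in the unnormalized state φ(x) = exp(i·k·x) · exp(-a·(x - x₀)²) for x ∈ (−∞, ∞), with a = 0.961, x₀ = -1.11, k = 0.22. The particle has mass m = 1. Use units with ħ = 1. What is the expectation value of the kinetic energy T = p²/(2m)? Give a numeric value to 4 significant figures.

T = −(ħ²/2m) d²/dx², so ⟨T⟩ = −(ħ²/2m) ∫ φ*·φ'' dx / ∫|φ|² dx; with m = 1.
Gaussian moments (u = x − x₀): ∫u^(2j)·e^(−2au²) du = (2j−1)!!/(4a)^j · √(π/(2a)), odd powers integrate to 0; here √(π/(2a)) = 1.2785. Derivatives: φ′ = (ik − 2au)·φ, φ″ = ((ik − 2au)² − 2a)·φ; the odd-in-u pieces drop out.
State is unnormalized: ∫|φ|² dx = 1.2785, and ∫φ*·(−ħ²/2m · φ'') dx = 0.64526, so ⟨T⟩ = 0.64526 / 1.2785.
⟨T⟩ = 0.50470.

0.5047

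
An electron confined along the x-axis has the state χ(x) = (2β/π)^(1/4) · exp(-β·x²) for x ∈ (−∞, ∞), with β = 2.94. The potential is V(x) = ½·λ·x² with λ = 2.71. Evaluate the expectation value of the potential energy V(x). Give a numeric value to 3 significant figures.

⟨V⟩ = ∫ V(x)·|χ|² dx.
Gaussian moments: ∫x^(2j)·e^(−2βx²) dx = (2j−1)!!/(4β)^j · √(π/(2β)), odd powers integrate to 0; here √(π/(2β)) = 0.73095.
⟨V⟩ = 0.11522.

0.115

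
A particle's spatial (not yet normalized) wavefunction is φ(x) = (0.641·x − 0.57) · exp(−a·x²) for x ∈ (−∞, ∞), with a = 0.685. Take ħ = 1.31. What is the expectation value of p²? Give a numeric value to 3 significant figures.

p² φ = −ħ² d²φ/dx²; ⟨p²⟩ = −ħ² ∫ φ*·φ'' dx / ∫|φ|² dx.
Expand each integrand as polynomial × e^(−2ax²) and use ∫x^(2j)·e^(−2ax²) dx = (2j−1)!!/(4a)^j · √(π/(2a)), odd powers → 0; here √(π/(2a)) = 1.5143. Differentiate with the product rule, d/dx e^(−ax²) = −2ax·e^(−ax²).
State is unnormalized: ∫|φ|² dx = 0.71908, and ∫φ*·(−ħ² φ'') dx = 1.3792, so ⟨p²⟩ = 1.3792 / 0.71908.
⟨p²⟩ = 1.9180.

1.92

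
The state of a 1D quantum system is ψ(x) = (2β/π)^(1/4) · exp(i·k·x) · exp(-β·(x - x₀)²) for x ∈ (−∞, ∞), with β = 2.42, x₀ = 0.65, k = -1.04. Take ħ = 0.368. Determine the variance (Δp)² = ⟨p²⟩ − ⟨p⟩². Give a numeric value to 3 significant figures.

Compute ⟨p⟩ and ⟨p²⟩ separately; (Δp)² = ⟨p²⟩ − ⟨p⟩².
Gaussian moments (u = x − x₀): ∫u^(2j)·e^(−2βu²) du = (2j−1)!!/(4β)^j · √(π/(2β)), odd powers integrate to 0; here √(π/(2β)) = 0.80566. Derivatives: ψ′ = (ik − 2βu)·ψ, ψ″ = ((ik − 2βu)² − 2β)·ψ; the odd-in-u pieces drop out.
⟨p⟩ = -0.38272 and ⟨p²⟩ = 0.47420.
(Δp)² = 0.47420 − (-0.38272)² = 0.32773.

0.328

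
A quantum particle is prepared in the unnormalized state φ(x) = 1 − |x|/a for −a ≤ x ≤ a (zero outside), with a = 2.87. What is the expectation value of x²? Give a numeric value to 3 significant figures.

⟨x²⟩ = ∫ x²·|φ|² dx / ∫|φ|² dx (integrals over the domain).
φ is even, so ∫ over [−a, a] = 2∫₀ᵃ with φ = 1 − x/a there: ∫₀ᵃ (1 − x/a)² dx = a/3, ∫₀ᵃ x²(1 − x/a)² dx = a³/30, ∫₀ᵃ x⁴(1 − x/a)² dx = a⁵/105.
State is unnormalized: ∫|φ|² dx = 1.9133, and ∫φ*·x²·φ dx = 1.5760, so ⟨x²⟩ = 1.5760 / 1.9133.
⟨x²⟩ = 0.82369.

0.824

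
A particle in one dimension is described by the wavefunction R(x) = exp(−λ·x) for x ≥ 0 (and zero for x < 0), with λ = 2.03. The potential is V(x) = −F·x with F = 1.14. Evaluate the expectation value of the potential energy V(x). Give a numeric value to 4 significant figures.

⟨V⟩ = ∫ V(x)·|R|² dx / ∫|R|² dx.
Every integrand reduces to terms xʲ·e^(−2λx) on [0, ∞); use ∫₀^∞ xʲ·e^(−2λx) dx = j!/(2λ)^(j+1).
State is unnormalized: ∫|R|² dx = 0.24631, and ∫R*·V(x)·R dx = -0.069160, so ⟨V⟩ = -0.069160 / 0.24631.
⟨V⟩ = -0.28079.

-0.2808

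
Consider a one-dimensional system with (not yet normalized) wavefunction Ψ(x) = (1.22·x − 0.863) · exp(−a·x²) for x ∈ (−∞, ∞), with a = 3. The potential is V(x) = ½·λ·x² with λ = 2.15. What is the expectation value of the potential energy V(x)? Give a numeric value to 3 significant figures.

⟨V⟩ = ∫ V(x)·|Ψ|² dx / ∫|Ψ|² dx.
Expand each integrand as polynomial × e^(−2ax²) and use ∫x^(2j)·e^(−2ax²) dx = (2j−1)!!/(4a)^j · √(π/(2a)), odd powers → 0; here √(π/(2a)) = 0.72360.
State is unnormalized: ∫|Ψ|² dx = 0.62867, and ∫Ψ*·V(x)·Ψ dx = 0.072398, so ⟨V⟩ = 0.072398 / 0.62867.
⟨V⟩ = 0.11516.

0.115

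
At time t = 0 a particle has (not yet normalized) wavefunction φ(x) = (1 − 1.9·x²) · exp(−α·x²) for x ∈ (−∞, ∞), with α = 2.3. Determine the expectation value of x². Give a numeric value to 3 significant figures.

0.0609

⟨x²⟩ = ∫ x²·|φ|² dx / ∫|φ|² dx (integrals over the domain).
Expand each integrand as polynomial × e^(−2αx²) and use ∫x^(2j)·e^(−2αx²) dx = (2j−1)!!/(4α)^j · √(π/(2α)), odd powers → 0; here √(π/(2α)) = 0.82641.
State is unnormalized: ∫|φ|² dx = 0.59081, and ∫φ*·x²·φ dx = 0.035988, so ⟨x²⟩ = 0.035988 / 0.59081.
⟨x²⟩ = 0.060913.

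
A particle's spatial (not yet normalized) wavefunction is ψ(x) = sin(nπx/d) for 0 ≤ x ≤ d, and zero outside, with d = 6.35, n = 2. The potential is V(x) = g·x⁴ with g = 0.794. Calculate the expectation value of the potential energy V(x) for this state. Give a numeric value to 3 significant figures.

⟨V⟩ = ∫ V(x)·|ψ|² dx / ∫|ψ|² dx.
With sin²θ = (1 − cos2θ)/2 on 0 ≤ x ≤ d: ∫sin²(nπx/d) dx = d/2, ∫x·sin²(nπx/d) dx = d²/4, ∫x²·sin²(nπx/d) dx = d³·(1/6 − 1/(4n²π²)); higher powers xᵏ the same way, integrating xᵏ·cos(2nπx/d) by parts.
State is unnormalized: ∫|ψ|² dx = 3.1750, and ∫ψ*·V(x)·ψ dx = 719.89, so ⟨V⟩ = 719.89 / 3.1750.
⟨V⟩ = 226.74.

227.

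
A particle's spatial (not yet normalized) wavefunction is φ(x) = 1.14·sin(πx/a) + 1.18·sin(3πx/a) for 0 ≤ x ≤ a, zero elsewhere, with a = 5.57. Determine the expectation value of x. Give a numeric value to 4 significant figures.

2.785

⟨x⟩ = ∫ x·|φ|² dx / ∫|φ|² dx (integrals over the domain).
On 0 ≤ x ≤ a (j ≠ l): ∫sin²(jπx/a) dx = a/2, ∫sin(jπx/a)·sin(lπx/a) dx = 0; diagonal moments ∫x·sin²(jπx/a) dx = a²/4, ∫x²·sin²(jπx/a) dx = a³·(1/6 − 1/(4j²π²)); cross terms ∫x·sin(jπx/a)·sin(lπx/a) dx = 0 for j + l even and −4jla²/(π²(j² − l²)²) for j + l odd, ∫x²·sin(jπx/a)·sin(lπx/a) dx = (−1)^(j+l)·4jla³/(π²(j² − l²)²); higher powers the same way via product-to-sum and parts.
State is unnormalized: ∫|φ|² dx = 7.4972, and ∫φ*·x·φ dx = 20.880, so ⟨x⟩ = 20.880 / 7.4972.
⟨x⟩ = 2.7850.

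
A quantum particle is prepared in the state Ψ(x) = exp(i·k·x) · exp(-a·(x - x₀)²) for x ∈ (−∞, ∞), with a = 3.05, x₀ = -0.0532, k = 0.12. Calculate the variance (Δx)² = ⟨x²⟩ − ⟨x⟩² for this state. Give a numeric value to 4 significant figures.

Compute ⟨x⟩ and ⟨x²⟩ separately, then (Δx)² = ⟨x²⟩ − ⟨x⟩².
Gaussian moments (u = x − x₀): ∫u^(2j)·e^(−2au²) du = (2j−1)!!/(4a)^j · √(π/(2a)), odd powers integrate to 0; here √(π/(2a)) = 0.71765.
Normalization: ∫|Ψ|² dx = 0.71765.
⟨x⟩ = -0.053200 and ⟨x²⟩ = 0.084797.
(Δx)² = 0.084797 − (-0.053200)² = 0.081967.

0.08197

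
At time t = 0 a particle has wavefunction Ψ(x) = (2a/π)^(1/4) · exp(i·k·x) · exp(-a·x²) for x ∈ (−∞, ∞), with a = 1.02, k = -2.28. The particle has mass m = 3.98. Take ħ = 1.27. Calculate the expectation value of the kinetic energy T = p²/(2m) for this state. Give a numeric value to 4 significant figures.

T = −(ħ²/2m) d²/dx², so ⟨T⟩ = −(ħ²/2m) ∫ Ψ*·Ψ'' dx; with m = 3.98.
Gaussian moments: ∫x^(2j)·e^(−2ax²) dx = (2j−1)!!/(4a)^j · √(π/(2a)), odd powers integrate to 0; here √(π/(2a)) = 1.2410. Derivatives: Ψ′ = (ik − 2ax)·Ψ, Ψ″ = ((ik − 2ax)² − 2a)·Ψ; the odd-in-x pieces drop out.
⟨T⟩ = 1.2600.

1.260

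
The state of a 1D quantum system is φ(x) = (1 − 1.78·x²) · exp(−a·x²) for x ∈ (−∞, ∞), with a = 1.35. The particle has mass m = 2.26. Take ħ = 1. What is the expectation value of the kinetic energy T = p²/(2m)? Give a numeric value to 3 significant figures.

1.08

T = −(ħ²/2m) d²/dx², so ⟨T⟩ = −(ħ²/2m) ∫ φ*·φ'' dx / ∫|φ|² dx; with m = 2.26.
Expand each integrand as polynomial × e^(−2ax²) and use ∫x^(2j)·e^(−2ax²) dx = (2j−1)!!/(4a)^j · √(π/(2a)), odd powers → 0; here √(π/(2a)) = 1.0787. Differentiate with the product rule, d/dx e^(−ax²) = −2ax·e^(−ax²).
State is unnormalized: ∫|φ|² dx = 0.71917, and ∫φ*·(−ħ²/2m · φ'') dx = 0.77961, so ⟨T⟩ = 0.77961 / 0.71917.
⟨T⟩ = 1.0840.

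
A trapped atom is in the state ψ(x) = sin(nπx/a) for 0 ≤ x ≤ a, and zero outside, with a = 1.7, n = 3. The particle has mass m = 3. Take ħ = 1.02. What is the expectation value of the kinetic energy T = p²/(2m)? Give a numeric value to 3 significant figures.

5.33

T = −(ħ²/2m) d²/dx², so ⟨T⟩ = −(ħ²/2m) ∫ ψ*·ψ'' dx / ∫|ψ|² dx; with m = 3.
d/dx sin(nπx/a) = (nπ/a)·cos(nπx/a) and d²/dx² sin(nπx/a) = −(nπ/a)²·sin(nπx/a); on 0 ≤ x ≤ a, ∫sin²(nπx/a) dx = a/2 and ∫sin(nπx/a)·cos(nπx/a) dx = 0.
State is unnormalized: ∫|ψ|² dx = 0.85000, and ∫ψ*·(−ħ²/2m · ψ'') dx = 4.5301, so ⟨T⟩ = 4.5301 / 0.85000.
⟨T⟩ = 5.3296.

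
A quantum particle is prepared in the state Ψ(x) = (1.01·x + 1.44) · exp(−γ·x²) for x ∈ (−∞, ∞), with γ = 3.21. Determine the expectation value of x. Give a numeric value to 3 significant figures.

0.105

⟨x⟩ = ∫ x·|Ψ|² dx / ∫|Ψ|² dx (integrals over the domain).
Expand each integrand as polynomial × e^(−2γx²) and use ∫x^(2j)·e^(−2γx²) dx = (2j−1)!!/(4γ)^j · √(π/(2γ)), odd powers → 0; here √(π/(2γ)) = 0.69953.
State is unnormalized: ∫|Ψ|² dx = 1.5061, and ∫Ψ*·x·Ψ dx = 0.15847, so ⟨x⟩ = 0.15847 / 1.5061.
⟨x⟩ = 0.10522.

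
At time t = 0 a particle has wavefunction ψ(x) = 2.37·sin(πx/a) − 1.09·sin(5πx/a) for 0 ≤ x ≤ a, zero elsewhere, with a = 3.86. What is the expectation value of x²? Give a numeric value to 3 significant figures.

⟨x²⟩ = ∫ x²·|ψ|² dx / ∫|ψ|² dx (integrals over the domain).
On 0 ≤ x ≤ a (j ≠ l): ∫sin²(jπx/a) dx = a/2, ∫sin(jπx/a)·sin(lπx/a) dx = 0; diagonal moments ∫x·sin²(jπx/a) dx = a²/4, ∫x²·sin²(jπx/a) dx = a³·(1/6 − 1/(4j²π²)); cross terms ∫x·sin(jπx/a)·sin(lπx/a) dx = 0 for j + l even and −4jla²/(π²(j² − l²)²) for j + l odd, ∫x²·sin(jπx/a)·sin(lπx/a) dx = (−1)^(j+l)·4jla³/(π²(j² − l²)²); higher powers the same way via product-to-sum and parts.
State is unnormalized: ∫|ψ|² dx = 13.134, and ∫ψ*·x²·ψ dx = 55.931, so ⟨x²⟩ = 55.931 / 13.134.
⟨x²⟩ = 4.2586.

4.26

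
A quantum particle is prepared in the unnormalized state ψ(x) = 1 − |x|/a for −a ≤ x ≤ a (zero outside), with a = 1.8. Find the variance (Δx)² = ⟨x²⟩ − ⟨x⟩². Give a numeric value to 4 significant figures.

0.3240

Compute ⟨x⟩ and ⟨x²⟩ separately, then (Δx)² = ⟨x²⟩ − ⟨x⟩².
ψ is even, so ∫ over [−a, a] = 2∫₀ᵃ with ψ = 1 − x/a there: ∫₀ᵃ (1 − x/a)² dx = a/3, ∫₀ᵃ x²(1 − x/a)² dx = a³/30, ∫₀ᵃ x⁴(1 − x/a)² dx = a⁵/105.
Normalization: ∫|ψ|² dx = 1.2000.
⟨x⟩ = 0.0000 and ⟨x²⟩ = 0.32400.
(Δx)² = 0.32400 − (0.0000)² = 0.32400.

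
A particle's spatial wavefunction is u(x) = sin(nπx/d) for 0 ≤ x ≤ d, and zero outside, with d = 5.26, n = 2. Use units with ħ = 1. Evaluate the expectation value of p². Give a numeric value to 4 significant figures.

1.427

p² u = −ħ² d²u/dx²; ⟨p²⟩ = −ħ² ∫ u*·u'' dx / ∫|u|² dx.
d/dx sin(nπx/d) = (nπ/d)·cos(nπx/d) and d²/dx² sin(nπx/d) = −(nπ/d)²·sin(nπx/d); on 0 ≤ x ≤ d, ∫sin²(nπx/d) dx = d/2 and ∫sin(nπx/d)·cos(nπx/d) dx = 0.
State is unnormalized: ∫|u|² dx = 2.6300, and ∫u*·(−ħ² u'') dx = 3.7527, so ⟨p²⟩ = 3.7527 / 2.6300.
⟨p²⟩ = 1.4269.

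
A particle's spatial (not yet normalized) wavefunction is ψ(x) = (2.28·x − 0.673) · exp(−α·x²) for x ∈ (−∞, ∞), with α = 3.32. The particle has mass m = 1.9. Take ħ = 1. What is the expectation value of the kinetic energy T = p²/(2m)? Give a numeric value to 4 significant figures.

1.684

T = −(ħ²/2m) d²/dx², so ⟨T⟩ = −(ħ²/2m) ∫ ψ*·ψ'' dx / ∫|ψ|² dx; with m = 1.9.
Expand each integrand as polynomial × e^(−2αx²) and use ∫x^(2j)·e^(−2αx²) dx = (2j−1)!!/(4α)^j · √(π/(2α)), odd powers → 0; here √(π/(2α)) = 0.68785. Differentiate with the product rule, d/dx e^(−αx²) = −2αx·e^(−αx²).
State is unnormalized: ∫|ψ|² dx = 0.58080, and ∫ψ*·(−ħ²/2m · ψ'') dx = 0.97792, so ⟨T⟩ = 0.97792 / 0.58080.
⟨T⟩ = 1.6838.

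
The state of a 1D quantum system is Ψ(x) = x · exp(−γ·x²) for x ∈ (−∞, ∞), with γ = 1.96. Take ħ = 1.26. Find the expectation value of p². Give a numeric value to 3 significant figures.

p² Ψ = −ħ² d²Ψ/dx²; ⟨p²⟩ = −ħ² ∫ Ψ*·Ψ'' dx / ∫|Ψ|² dx.
Expand each integrand as polynomial × e^(−2γx²) and use ∫x^(2j)·e^(−2γx²) dx = (2j−1)!!/(4γ)^j · √(π/(2γ)), odd powers → 0; here √(π/(2γ)) = 0.89522. Differentiate with the product rule, d/dx e^(−γx²) = −2γx·e^(−γx²).
State is unnormalized: ∫|Ψ|² dx = 0.11419, and ∫Ψ*·(−ħ² Ψ'') dx = 1.0659, so ⟨p²⟩ = 1.0659 / 0.11419.
⟨p²⟩ = 9.3351.

9.34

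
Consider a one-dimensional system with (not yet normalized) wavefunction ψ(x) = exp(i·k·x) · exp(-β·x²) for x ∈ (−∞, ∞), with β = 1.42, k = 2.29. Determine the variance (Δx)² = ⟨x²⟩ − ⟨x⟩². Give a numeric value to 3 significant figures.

Compute ⟨x⟩ and ⟨x²⟩ separately, then (Δx)² = ⟨x²⟩ − ⟨x⟩².
Gaussian moments: ∫x^(2j)·e^(−2βx²) dx = (2j−1)!!/(4β)^j · √(π/(2β)), odd powers integrate to 0; here √(π/(2β)) = 1.0518.
Normalization: ∫|ψ|² dx = 1.0518.
⟨x⟩ = 0.0000 and ⟨x²⟩ = 0.17606.
(Δx)² = 0.17606 − (0.0000)² = 0.17606.

0.176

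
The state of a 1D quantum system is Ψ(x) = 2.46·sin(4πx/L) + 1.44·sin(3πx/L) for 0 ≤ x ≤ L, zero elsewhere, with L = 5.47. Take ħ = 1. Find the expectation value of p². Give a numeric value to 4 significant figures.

p² Ψ = −ħ² d²Ψ/dx²; ⟨p²⟩ = −ħ² ∫ Ψ*·Ψ'' dx / ∫|Ψ|² dx.
d²/dx² sin(jπx/L) = −(jπ/L)²·sin(jπx/L); on 0 ≤ x ≤ L, ∫sin²(jπx/L) dx = L/2 and ∫sin(jπx/L)·sin(lπx/L) dx = 0 for j ≠ l, so only diagonal terms survive in ∫|Ψ|² and ∫Ψ·Ψ″; ∫Ψ·Ψ′ dx = [Ψ²/2] between the walls = 0.
State is unnormalized: ∫|Ψ|² dx = 22.222, and ∫Ψ*·(−ħ² Ψ'') dx = 104.19, so ⟨p²⟩ = 104.19 / 22.222.
⟨p²⟩ = 4.6884.

4.688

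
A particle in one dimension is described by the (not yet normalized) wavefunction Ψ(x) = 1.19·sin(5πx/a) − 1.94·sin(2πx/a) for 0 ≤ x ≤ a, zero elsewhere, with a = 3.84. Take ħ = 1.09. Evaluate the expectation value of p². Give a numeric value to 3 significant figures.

7.75

p² Ψ = −ħ² d²Ψ/dx²; ⟨p²⟩ = −ħ² ∫ Ψ*·Ψ'' dx / ∫|Ψ|² dx.
d²/dx² sin(jπx/a) = −(jπ/a)²·sin(jπx/a); on 0 ≤ x ≤ a, ∫sin²(jπx/a) dx = a/2 and ∫sin(jπx/a)·sin(lπx/a) dx = 0 for j ≠ l, so only diagonal terms survive in ∫|Ψ|² and ∫Ψ·Ψ″; ∫Ψ·Ψ′ dx = [Ψ²/2] between the walls = 0.
State is unnormalized: ∫|Ψ|² dx = 9.9450, and ∫Ψ*·(−ħ² Ψ'') dx = 77.039, so ⟨p²⟩ = 77.039 / 9.9450.
⟨p²⟩ = 7.7465.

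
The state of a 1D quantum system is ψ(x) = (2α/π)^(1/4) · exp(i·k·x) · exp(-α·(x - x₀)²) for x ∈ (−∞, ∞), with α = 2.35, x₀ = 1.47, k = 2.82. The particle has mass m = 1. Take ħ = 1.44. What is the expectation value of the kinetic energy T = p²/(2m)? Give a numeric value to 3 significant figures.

T = −(ħ²/2m) d²/dx², so ⟨T⟩ = −(ħ²/2m) ∫ ψ*·ψ'' dx; with m = 1.
Gaussian moments (u = x − x₀): ∫u^(2j)·e^(−2αu²) du = (2j−1)!!/(4α)^j · √(π/(2α)), odd powers integrate to 0; here √(π/(2α)) = 0.81757. Derivatives: ψ′ = (ik − 2αu)·ψ, ψ″ = ((ik − 2αu)² − 2α)·ψ; the odd-in-u pieces drop out.
⟨T⟩ = 10.682.

10.7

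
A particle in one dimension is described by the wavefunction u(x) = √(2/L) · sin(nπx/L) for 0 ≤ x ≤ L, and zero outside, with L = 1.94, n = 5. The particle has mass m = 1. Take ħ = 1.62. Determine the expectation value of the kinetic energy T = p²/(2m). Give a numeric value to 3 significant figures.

86.0

T = −(ħ²/2m) d²/dx², so ⟨T⟩ = −(ħ²/2m) ∫ u*·u'' dx; with m = 1.
d/dx sin(nπx/L) = (nπ/L)·cos(nπx/L) and d²/dx² sin(nπx/L) = −(nπ/L)²·sin(nπx/L); on 0 ≤ x ≤ L, ∫sin²(nπx/L) dx = L/2 and ∫sin(nπx/L)·cos(nπx/L) dx = 0.
⟨T⟩ = 86.027.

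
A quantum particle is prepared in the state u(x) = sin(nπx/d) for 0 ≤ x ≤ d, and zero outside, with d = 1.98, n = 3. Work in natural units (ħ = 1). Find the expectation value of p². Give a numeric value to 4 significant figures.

22.66

p² u = −ħ² d²u/dx²; ⟨p²⟩ = −ħ² ∫ u*·u'' dx / ∫|u|² dx.
d/dx sin(nπx/d) = (nπ/d)·cos(nπx/d) and d²/dx² sin(nπx/d) = −(nπ/d)²·sin(nπx/d); on 0 ≤ x ≤ d, ∫sin²(nπx/d) dx = d/2 and ∫sin(nπx/d)·cos(nπx/d) dx = 0.
State is unnormalized: ∫|u|² dx = 0.99000, and ∫u*·(−ħ² u'') dx = 22.431, so ⟨p²⟩ = 22.431 / 0.99000.
⟨p²⟩ = 22.657.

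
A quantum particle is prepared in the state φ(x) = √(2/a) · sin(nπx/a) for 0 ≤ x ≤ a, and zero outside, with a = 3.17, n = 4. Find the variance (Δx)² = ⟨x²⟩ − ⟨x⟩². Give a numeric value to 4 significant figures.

0.8056

Compute ⟨x⟩ and ⟨x²⟩ separately, then (Δx)² = ⟨x²⟩ − ⟨x⟩².
With sin²θ = (1 − cos2θ)/2 on 0 ≤ x ≤ a: ∫sin²(nπx/a) dx = a/2, ∫x·sin²(nπx/a) dx = a²/4, ∫x²·sin²(nπx/a) dx = a³·(1/6 − 1/(4n²π²)); higher powers xᵏ the same way, integrating xᵏ·cos(2nπx/a) by parts.
⟨x⟩ = 1.5850 and ⟨x²⟩ = 3.3178.
(Δx)² = 3.3178 − (1.5850)² = 0.80559.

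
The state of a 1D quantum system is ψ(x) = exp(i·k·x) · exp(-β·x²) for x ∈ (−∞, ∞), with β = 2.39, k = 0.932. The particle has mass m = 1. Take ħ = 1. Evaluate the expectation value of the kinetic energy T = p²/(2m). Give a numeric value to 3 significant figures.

1.63

T = −(ħ²/2m) d²/dx², so ⟨T⟩ = −(ħ²/2m) ∫ ψ*·ψ'' dx / ∫|ψ|² dx; with m = 1.
Gaussian moments: ∫x^(2j)·e^(−2βx²) dx = (2j−1)!!/(4β)^j · √(π/(2β)), odd powers integrate to 0; here √(π/(2β)) = 0.81070. Derivatives: ψ′ = (ik − 2βx)·ψ, ψ″ = ((ik − 2βx)² − 2β)·ψ; the odd-in-x pieces drop out.
State is unnormalized: ∫|ψ|² dx = 0.81070, and ∫ψ*·(−ħ²/2m · ψ'') dx = 1.3209, so ⟨T⟩ = 1.3209 / 0.81070.
⟨T⟩ = 1.6293.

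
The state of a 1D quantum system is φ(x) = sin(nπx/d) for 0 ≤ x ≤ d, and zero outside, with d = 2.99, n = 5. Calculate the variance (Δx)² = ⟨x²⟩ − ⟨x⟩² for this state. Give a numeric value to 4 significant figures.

0.7269

Compute ⟨x⟩ and ⟨x²⟩ separately, then (Δx)² = ⟨x²⟩ − ⟨x⟩².
With sin²θ = (1 − cos2θ)/2 on 0 ≤ x ≤ d: ∫sin²(nπx/d) dx = d/2, ∫x·sin²(nπx/d) dx = d²/4, ∫x²·sin²(nπx/d) dx = d³·(1/6 − 1/(4n²π²)); higher powers xᵏ the same way, integrating xᵏ·cos(2nπx/d) by parts.
Normalization: ∫|φ|² dx = 1.4950.
⟨x⟩ = 1.4950 and ⟨x²⟩ = 2.9619.
(Δx)² = 2.9619 − (1.4950)² = 0.72689.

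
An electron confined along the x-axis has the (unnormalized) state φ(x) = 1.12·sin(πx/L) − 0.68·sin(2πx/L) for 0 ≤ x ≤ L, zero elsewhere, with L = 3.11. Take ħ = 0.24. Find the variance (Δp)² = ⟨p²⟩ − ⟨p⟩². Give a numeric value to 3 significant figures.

Compute ⟨p⟩ and ⟨p²⟩ separately; (Δp)² = ⟨p²⟩ − ⟨p⟩².
d²/dx² sin(jπx/L) = −(jπ/L)²·sin(jπx/L); on 0 ≤ x ≤ L, ∫sin²(jπx/L) dx = L/2 and ∫sin(jπx/L)·sin(lπx/L) dx = 0 for j ≠ l, so only diagonal terms survive in ∫|φ|² and ∫φ·φ″; ∫φ·φ′ dx = [φ²/2] between the walls = 0.
Normalization: ∫|φ|² dx = 2.6696.
⟨p⟩ = 0.0000 and ⟨p²⟩ = 0.10627.
(Δp)² = 0.10627 − (0.0000)² = 0.10627.

0.106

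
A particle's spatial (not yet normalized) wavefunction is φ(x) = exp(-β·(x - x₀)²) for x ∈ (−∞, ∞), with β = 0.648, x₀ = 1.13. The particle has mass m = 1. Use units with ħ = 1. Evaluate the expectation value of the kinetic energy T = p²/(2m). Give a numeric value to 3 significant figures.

T = −(ħ²/2m) d²/dx², so ⟨T⟩ = −(ħ²/2m) ∫ φ*·φ'' dx / ∫|φ|² dx; with m = 1.
Gaussian moments (u = x − x₀): ∫u^(2j)·e^(−2βu²) du = (2j−1)!!/(4β)^j · √(π/(2β)), odd powers integrate to 0; here √(π/(2β)) = 1.5569. Derivatives: d/dx e^(−βu²) = −2βu·e^(−βu²), d²/dx² e^(−βu²) = (4β²u² − 2β)·e^(−βu²).
State is unnormalized: ∫|φ|² dx = 1.5569, and ∫φ*·(−ħ²/2m · φ'') dx = 0.50445, so ⟨T⟩ = 0.50445 / 1.5569.
⟨T⟩ = 0.32400.

0.324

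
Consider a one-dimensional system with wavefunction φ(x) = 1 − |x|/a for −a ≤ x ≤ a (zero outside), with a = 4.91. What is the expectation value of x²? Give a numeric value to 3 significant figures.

⟨x²⟩ = ∫ x²·|φ|² dx / ∫|φ|² dx (integrals over the domain).
φ is even, so ∫ over [−a, a] = 2∫₀ᵃ with φ = 1 − x/a there: ∫₀ᵃ (1 − x/a)² dx = a/3, ∫₀ᵃ x²(1 − x/a)² dx = a³/30, ∫₀ᵃ x⁴(1 − x/a)² dx = a⁵/105.
State is unnormalized: ∫|φ|² dx = 3.2733, and ∫φ*·x²·φ dx = 7.8914, so ⟨x²⟩ = 7.8914 / 3.2733.
⟨x²⟩ = 2.4108.

2.41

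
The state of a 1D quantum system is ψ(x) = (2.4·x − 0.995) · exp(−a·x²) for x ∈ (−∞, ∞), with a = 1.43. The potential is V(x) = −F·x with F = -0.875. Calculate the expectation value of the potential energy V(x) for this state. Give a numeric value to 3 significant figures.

-0.366

⟨V⟩ = ∫ V(x)·|ψ|² dx / ∫|ψ|² dx.
Expand each integrand as polynomial × e^(−2ax²) and use ∫x^(2j)·e^(−2ax²) dx = (2j−1)!!/(4a)^j · √(π/(2a)), odd powers → 0; here √(π/(2a)) = 1.0481.
State is unnormalized: ∫|ψ|² dx = 2.0930, and ∫ψ*·V(x)·ψ dx = -0.76572, so ⟨V⟩ = -0.76572 / 2.0930.
⟨V⟩ = -0.36584.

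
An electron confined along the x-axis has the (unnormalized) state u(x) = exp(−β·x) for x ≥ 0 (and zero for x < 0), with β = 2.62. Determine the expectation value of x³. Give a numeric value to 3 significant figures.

0.0417

⟨x³⟩ = ∫ x³·|u|² dx / ∫|u|² dx (integrals over the domain).
Every integrand reduces to terms xʲ·e^(−2βx) on [0, ∞); use ∫₀^∞ xʲ·e^(−2βx) dx = j!/(2β)^(j+1).
State is unnormalized: ∫|u|² dx = 0.19084, and ∫u*·x³·u dx = 0.0079584, so ⟨x³⟩ = 0.0079584 / 0.19084.
⟨x³⟩ = 0.041702.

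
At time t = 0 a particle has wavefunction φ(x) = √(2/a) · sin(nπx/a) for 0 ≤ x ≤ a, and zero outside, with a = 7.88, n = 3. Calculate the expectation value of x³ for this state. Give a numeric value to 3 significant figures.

118.

⟨x³⟩ = ∫ x³·|φ|² dx (integrals over the domain).
With sin²θ = (1 − cos2θ)/2 on 0 ≤ x ≤ a: ∫sin²(nπx/a) dx = a/2, ∫x·sin²(nπx/a) dx = a²/4, ∫x²·sin²(nπx/a) dx = a³·(1/6 − 1/(4n²π²)); higher powers xᵏ the same way, integrating xᵏ·cos(2nπx/a) by parts.
⟨x³⟩ = 118.19.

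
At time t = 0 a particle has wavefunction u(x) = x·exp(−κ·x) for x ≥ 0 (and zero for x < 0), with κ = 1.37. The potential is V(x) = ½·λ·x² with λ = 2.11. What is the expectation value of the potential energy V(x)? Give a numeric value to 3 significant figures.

1.69

⟨V⟩ = ∫ V(x)·|u|² dx / ∫|u|² dx.
Every integrand reduces to terms xʲ·e^(−2κx) on [0, ∞); use ∫₀^∞ xʲ·e^(−2κx) dx = j!/(2κ)^(j+1).
State is unnormalized: ∫|u|² dx = 0.097225, and ∫u*·V(x)·u dx = 0.16395, so ⟨V⟩ = 0.16395 / 0.097225.
⟨V⟩ = 1.6863.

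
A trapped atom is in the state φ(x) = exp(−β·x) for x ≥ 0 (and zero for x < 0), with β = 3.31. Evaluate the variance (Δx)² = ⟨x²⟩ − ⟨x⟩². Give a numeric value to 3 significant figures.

Compute ⟨x⟩ and ⟨x²⟩ separately, then (Δx)² = ⟨x²⟩ − ⟨x⟩².
Every integrand reduces to terms xʲ·e^(−2βx) on [0, ∞); use ∫₀^∞ xʲ·e^(−2βx) dx = j!/(2β)^(j+1).
Normalization: ∫|φ|² dx = 0.15106.
⟨x⟩ = 0.15106 and ⟨x²⟩ = 0.045637.
(Δx)² = 0.045637 − (0.15106)² = 0.022818.

0.0228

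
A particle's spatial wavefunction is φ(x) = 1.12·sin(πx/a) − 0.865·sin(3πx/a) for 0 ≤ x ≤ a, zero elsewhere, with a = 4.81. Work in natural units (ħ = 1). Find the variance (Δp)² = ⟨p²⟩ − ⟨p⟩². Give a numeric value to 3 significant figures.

1.70

Compute ⟨p⟩ and ⟨p²⟩ separately; (Δp)² = ⟨p²⟩ − ⟨p⟩².
d²/dx² sin(jπx/a) = −(jπ/a)²·sin(jπx/a); on 0 ≤ x ≤ a, ∫sin²(jπx/a) dx = a/2 and ∫sin(jπx/a)·sin(lπx/a) dx = 0 for j ≠ l, so only diagonal terms survive in ∫|φ|² and ∫φ·φ″; ∫φ·φ′ dx = [φ²/2] between the walls = 0.
Normalization: ∫|φ|² dx = 4.8163.
⟨p⟩ = 0.0000 and ⟨p²⟩ = 1.7017.
(Δp)² = 1.7017 − (0.0000)² = 1.7017.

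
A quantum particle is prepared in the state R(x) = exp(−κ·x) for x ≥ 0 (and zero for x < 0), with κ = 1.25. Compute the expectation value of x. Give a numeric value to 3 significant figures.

⟨x⟩ = ∫ x·|R|² dx / ∫|R|² dx (integrals over the domain).
Every integrand reduces to terms xʲ·e^(−2κx) on [0, ∞); use ∫₀^∞ xʲ·e^(−2κx) dx = j!/(2κ)^(j+1).
State is unnormalized: ∫|R|² dx = 0.40000, and ∫R*·x·R dx = 0.16000, so ⟨x⟩ = 0.16000 / 0.40000.
⟨x⟩ = 0.40000.

0.400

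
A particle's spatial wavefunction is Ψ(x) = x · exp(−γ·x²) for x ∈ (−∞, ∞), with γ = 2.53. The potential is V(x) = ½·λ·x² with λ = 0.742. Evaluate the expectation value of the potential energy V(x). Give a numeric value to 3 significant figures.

0.110

⟨V⟩ = ∫ V(x)·|Ψ|² dx / ∫|Ψ|² dx.
Expand each integrand as polynomial × e^(−2γx²) and use ∫x^(2j)·e^(−2γx²) dx = (2j−1)!!/(4γ)^j · √(π/(2γ)), odd powers → 0; here √(π/(2γ)) = 0.78795.
State is unnormalized: ∫|Ψ|² dx = 0.077861, and ∫Ψ*·V(x)·Ψ dx = 0.0085632, so ⟨V⟩ = 0.0085632 / 0.077861.
⟨V⟩ = 0.10998.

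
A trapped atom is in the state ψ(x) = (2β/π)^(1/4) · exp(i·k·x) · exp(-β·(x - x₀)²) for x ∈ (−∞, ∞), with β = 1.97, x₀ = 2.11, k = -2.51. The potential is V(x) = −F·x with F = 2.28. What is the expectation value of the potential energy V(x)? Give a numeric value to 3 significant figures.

⟨V⟩ = ∫ V(x)·|ψ|² dx.
Gaussian moments (u = x − x₀): ∫u^(2j)·e^(−2βu²) du = (2j−1)!!/(4β)^j · √(π/(2β)), odd powers integrate to 0; here √(π/(2β)) = 0.89295.
⟨V⟩ = -4.8108.

-4.81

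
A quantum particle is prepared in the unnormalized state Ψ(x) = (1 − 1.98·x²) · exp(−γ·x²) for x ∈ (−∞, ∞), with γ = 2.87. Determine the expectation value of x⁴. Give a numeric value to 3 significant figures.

0.00968

⟨x⁴⟩ = ∫ x⁴·|Ψ|² dx / ∫|Ψ|² dx (integrals over the domain).
Expand each integrand as polynomial × e^(−2γx²) and use ∫x^(2j)·e^(−2γx²) dx = (2j−1)!!/(4γ)^j · √(π/(2γ)), odd powers → 0; here √(π/(2γ)) = 0.73981.
State is unnormalized: ∫|Ψ|² dx = 0.55063, and ∫Ψ*·x⁴·Ψ dx = 0.0053286, so ⟨x⁴⟩ = 0.0053286 / 0.55063.
⟨x⁴⟩ = 0.0096772.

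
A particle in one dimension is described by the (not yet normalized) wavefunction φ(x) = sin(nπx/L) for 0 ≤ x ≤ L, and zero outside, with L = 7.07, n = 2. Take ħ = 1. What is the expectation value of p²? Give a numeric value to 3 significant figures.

0.790

p² φ = −ħ² d²φ/dx²; ⟨p²⟩ = −ħ² ∫ φ*·φ'' dx / ∫|φ|² dx.
d/dx sin(nπx/L) = (nπ/L)·cos(nπx/L) and d²/dx² sin(nπx/L) = −(nπ/L)²·sin(nπx/L); on 0 ≤ x ≤ L, ∫sin²(nπx/L) dx = L/2 and ∫sin(nπx/L)·cos(nπx/L) dx = 0.
State is unnormalized: ∫|φ|² dx = 3.5350, and ∫φ*·(−ħ² φ'') dx = 2.7920, so ⟨p²⟩ = 2.7920 / 3.5350.
⟨p²⟩ = 0.78981.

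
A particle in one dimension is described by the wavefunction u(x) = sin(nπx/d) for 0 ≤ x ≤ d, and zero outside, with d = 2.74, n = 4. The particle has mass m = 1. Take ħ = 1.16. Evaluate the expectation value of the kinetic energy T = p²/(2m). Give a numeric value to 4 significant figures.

T = −(ħ²/2m) d²/dx², so ⟨T⟩ = −(ħ²/2m) ∫ u*·u'' dx / ∫|u|² dx; with m = 1.
d/dx sin(nπx/d) = (nπ/d)·cos(nπx/d) and d²/dx² sin(nπx/d) = −(nπ/d)²·sin(nπx/d); on 0 ≤ x ≤ d, ∫sin²(nπx/d) dx = d/2 and ∫sin(nπx/d)·cos(nπx/d) dx = 0.
State is unnormalized: ∫|u|² dx = 1.3700, and ∫u*·(−ħ²/2m · u'') dx = 19.388, so ⟨T⟩ = 19.388 / 1.3700.
⟨T⟩ = 14.152.

14.15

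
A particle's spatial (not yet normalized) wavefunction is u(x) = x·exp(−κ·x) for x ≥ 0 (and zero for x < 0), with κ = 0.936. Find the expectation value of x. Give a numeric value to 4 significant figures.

1.603

⟨x⟩ = ∫ x·|u|² dx / ∫|u|² dx (integrals over the domain).
Every integrand reduces to terms xʲ·e^(−2κx) on [0, ∞); use ∫₀^∞ xʲ·e^(−2κx) dx = j!/(2κ)^(j+1).
State is unnormalized: ∫|u|² dx = 0.30487, and ∫u*·x·u dx = 0.48857, so ⟨x⟩ = 0.48857 / 0.30487.
⟨x⟩ = 1.6026.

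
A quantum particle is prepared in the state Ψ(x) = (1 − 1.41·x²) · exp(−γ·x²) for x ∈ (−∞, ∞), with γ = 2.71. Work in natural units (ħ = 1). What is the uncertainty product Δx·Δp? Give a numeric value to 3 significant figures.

0.511

Δx = √(⟨x²⟩−⟨x⟩²), Δp = √(⟨p²⟩−⟨p⟩²).
Expand each integrand as polynomial × e^(−2γx²) and use ∫x^(2j)·e^(−2γx²) dx = (2j−1)!!/(4γ)^j · √(π/(2γ)), odd powers → 0; here √(π/(2γ)) = 0.76133. Differentiate with the product rule, d/dx e^(−γx²) = −2γx·e^(−γx²).
Normalization: ∫|Ψ|² dx = 0.60192.
⟨x⟩ = 0.0000, ⟨x²⟩ = 0.055231 ⇒ Δx = 0.23501.
⟨p⟩ = 0.0000, ⟨p²⟩ = 4.7254 ⇒ Δp = 2.1738.
Δx·Δp = 0.51087.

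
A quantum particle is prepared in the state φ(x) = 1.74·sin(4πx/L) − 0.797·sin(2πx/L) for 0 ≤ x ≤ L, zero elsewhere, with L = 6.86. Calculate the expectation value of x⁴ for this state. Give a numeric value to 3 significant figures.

297.

⟨x⁴⟩ = ∫ x⁴·|φ|² dx / ∫|φ|² dx (integrals over the domain).
On 0 ≤ x ≤ L (j ≠ l): ∫sin²(jπx/L) dx = L/2, ∫sin(jπx/L)·sin(lπx/L) dx = 0; diagonal moments ∫x·sin²(jπx/L) dx = L²/4, ∫x²·sin²(jπx/L) dx = L³·(1/6 − 1/(4j²π²)); cross terms ∫x·sin(jπx/L)·sin(lπx/L) dx = 0 for j + l even and −4jlL²/(π²(j² − l²)²) for j + l odd, ∫x²·sin(jπx/L)·sin(lπx/L) dx = (−1)^(j+l)·4jlL³/(π²(j² − l²)²); higher powers the same way via product-to-sum and parts.
State is unnormalized: ∫|φ|² dx = 12.563, and ∫φ*·x⁴·φ dx = 3725.7, so ⟨x⁴⟩ = 3725.7 / 12.563.
⟨x⁴⟩ = 296.55.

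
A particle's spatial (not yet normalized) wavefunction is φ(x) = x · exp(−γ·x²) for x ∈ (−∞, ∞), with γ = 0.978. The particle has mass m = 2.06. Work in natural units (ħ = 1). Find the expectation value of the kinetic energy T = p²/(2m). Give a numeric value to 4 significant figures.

0.7121

T = −(ħ²/2m) d²/dx², so ⟨T⟩ = −(ħ²/2m) ∫ φ*·φ'' dx / ∫|φ|² dx; with m = 2.06.
Expand each integrand as polynomial × e^(−2γx²) and use ∫x^(2j)·e^(−2γx²) dx = (2j−1)!!/(4γ)^j · √(π/(2γ)), odd powers → 0; here √(π/(2γ)) = 1.2673. Differentiate with the product rule, d/dx e^(−γx²) = −2γx·e^(−γx²).
State is unnormalized: ∫|φ|² dx = 0.32396, and ∫φ*·(−ħ²/2m · φ'') dx = 0.23070, so ⟨T⟩ = 0.23070 / 0.32396.
⟨T⟩ = 0.71214.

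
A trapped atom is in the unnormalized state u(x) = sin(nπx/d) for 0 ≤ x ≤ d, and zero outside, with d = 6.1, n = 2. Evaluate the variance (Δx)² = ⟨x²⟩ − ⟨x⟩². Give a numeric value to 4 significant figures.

Compute ⟨x⟩ and ⟨x²⟩ separately, then (Δx)² = ⟨x²⟩ − ⟨x⟩².
With sin²θ = (1 − cos2θ)/2 on 0 ≤ x ≤ d: ∫sin²(nπx/d) dx = d/2, ∫x·sin²(nπx/d) dx = d²/4, ∫x²·sin²(nπx/d) dx = d³·(1/6 − 1/(4n²π²)); higher powers xᵏ the same way, integrating xᵏ·cos(2nπx/d) by parts.
Normalization: ∫|u|² dx = 3.0500.
⟨x⟩ = 3.0500 and ⟨x²⟩ = 11.932.
(Δx)² = 11.932 − (3.0500)² = 2.6296.

2.630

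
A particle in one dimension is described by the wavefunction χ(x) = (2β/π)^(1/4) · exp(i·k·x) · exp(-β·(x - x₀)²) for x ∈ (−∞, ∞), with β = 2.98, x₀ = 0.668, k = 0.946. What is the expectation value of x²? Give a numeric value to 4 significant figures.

0.5301

⟨x²⟩ = ∫ x²·|χ|² dx (integrals over the domain).
Gaussian moments (u = x − x₀): ∫u^(2j)·e^(−2βu²) du = (2j−1)!!/(4β)^j · √(π/(2β)), odd powers integrate to 0; here √(π/(2β)) = 0.72603.
⟨x²⟩ = 0.53012.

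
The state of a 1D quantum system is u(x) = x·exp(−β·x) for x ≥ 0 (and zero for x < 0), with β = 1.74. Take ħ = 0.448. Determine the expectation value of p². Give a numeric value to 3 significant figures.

0.608

p² u = −ħ² d²u/dx²; ⟨p²⟩ = −ħ² ∫ u*·u'' dx / ∫|u|² dx.
Differentiate x·exp(−β·x) with the product rule; every integrand then reduces to terms xʲ·e^(−2βx) on [0, ∞), with ∫₀^∞ xʲ·e^(−2βx) dx = j!/(2β)^(j+1).
State is unnormalized: ∫|u|² dx = 0.047456, and ∫u*·(−ħ² u'') dx = 0.028837, so ⟨p²⟩ = 0.028837 / 0.047456.
⟨p²⟩ = 0.60765.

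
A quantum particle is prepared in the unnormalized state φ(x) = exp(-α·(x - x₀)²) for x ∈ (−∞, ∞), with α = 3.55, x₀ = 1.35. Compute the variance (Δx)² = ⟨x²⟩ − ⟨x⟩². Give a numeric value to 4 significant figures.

Compute ⟨x⟩ and ⟨x²⟩ separately, then (Δx)² = ⟨x²⟩ − ⟨x⟩².
Gaussian moments (u = x − x₀): ∫u^(2j)·e^(−2αu²) du = (2j−1)!!/(4α)^j · √(π/(2α)), odd powers integrate to 0; here √(π/(2α)) = 0.66519.
Normalization: ∫|φ|² dx = 0.66519.
⟨x⟩ = 1.3500 and ⟨x²⟩ = 1.8929.
(Δx)² = 1.8929 − (1.3500)² = 0.070423.

0.07042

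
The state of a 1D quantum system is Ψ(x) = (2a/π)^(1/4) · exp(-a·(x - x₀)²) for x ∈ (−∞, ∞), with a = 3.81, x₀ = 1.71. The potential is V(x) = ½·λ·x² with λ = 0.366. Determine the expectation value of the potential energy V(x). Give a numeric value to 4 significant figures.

⟨V⟩ = ∫ V(x)·|Ψ|² dx.
Gaussian moments (u = x − x₀): ∫u^(2j)·e^(−2au²) du = (2j−1)!!/(4a)^j · √(π/(2a)), odd powers integrate to 0; here √(π/(2a)) = 0.64209.
⟨V⟩ = 0.54712.

0.5471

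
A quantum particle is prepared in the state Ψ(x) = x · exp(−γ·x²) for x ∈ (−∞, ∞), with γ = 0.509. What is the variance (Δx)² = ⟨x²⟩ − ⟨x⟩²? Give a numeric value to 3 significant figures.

Compute ⟨x⟩ and ⟨x²⟩ separately, then (Δx)² = ⟨x²⟩ − ⟨x⟩².
Expand each integrand as polynomial × e^(−2γx²) and use ∫x^(2j)·e^(−2γx²) dx = (2j−1)!!/(4γ)^j · √(π/(2γ)), odd powers → 0; here √(π/(2γ)) = 1.7567.
Normalization: ∫|Ψ|² dx = 0.86283.
⟨x⟩ = 0.0000 and ⟨x²⟩ = 1.4735.
(Δx)² = 1.4735 − (0.0000)² = 1.4735.

1.47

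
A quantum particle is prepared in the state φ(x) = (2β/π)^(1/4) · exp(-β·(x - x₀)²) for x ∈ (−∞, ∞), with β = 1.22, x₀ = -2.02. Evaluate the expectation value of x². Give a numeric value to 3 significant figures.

⟨x²⟩ = ∫ x²·|φ|² dx (integrals over the domain).
Gaussian moments (u = x − x₀): ∫u^(2j)·e^(−2βu²) du = (2j−1)!!/(4β)^j · √(π/(2β)), odd powers integrate to 0; here √(π/(2β)) = 1.1347.
⟨x²⟩ = 4.2853.

4.29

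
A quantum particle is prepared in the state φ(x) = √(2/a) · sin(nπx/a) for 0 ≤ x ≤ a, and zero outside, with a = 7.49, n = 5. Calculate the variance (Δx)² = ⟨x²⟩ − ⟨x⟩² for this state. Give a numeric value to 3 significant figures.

4.56

Compute ⟨x⟩ and ⟨x²⟩ separately, then (Δx)² = ⟨x²⟩ − ⟨x⟩².
With sin²θ = (1 − cos2θ)/2 on 0 ≤ x ≤ a: ∫sin²(nπx/a) dx = a/2, ∫x·sin²(nπx/a) dx = a²/4, ∫x²·sin²(nπx/a) dx = a³·(1/6 − 1/(4n²π²)); higher powers xᵏ the same way, integrating xᵏ·cos(2nπx/a) by parts.
⟨x⟩ = 3.7450 and ⟨x²⟩ = 18.586.
(Δx)² = 18.586 − (3.7450)² = 4.5613.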